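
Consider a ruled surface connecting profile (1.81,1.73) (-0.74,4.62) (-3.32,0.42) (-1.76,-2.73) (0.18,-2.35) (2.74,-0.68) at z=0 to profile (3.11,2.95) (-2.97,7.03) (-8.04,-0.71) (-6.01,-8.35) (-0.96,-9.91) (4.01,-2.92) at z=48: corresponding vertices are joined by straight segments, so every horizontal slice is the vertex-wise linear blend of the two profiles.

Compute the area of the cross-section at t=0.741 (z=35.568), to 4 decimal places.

Cross-section at t=0.741: each vertex is (1-t)·p0[i] + t·p1[i].
  v1: (1-0.741)·(1.81,1.73) + 0.741·(3.11,2.95) = (2.7733,2.6340)
  v2: (1-0.741)·(-0.74,4.62) + 0.741·(-2.97,7.03) = (-2.3924,6.4058)
  v3: (1-0.741)·(-3.32,0.42) + 0.741·(-8.04,-0.71) = (-6.8175,-0.4173)
  v4: (1-0.741)·(-1.76,-2.73) + 0.741·(-6.01,-8.35) = (-4.9093,-6.8944)
  v5: (1-0.741)·(0.18,-2.35) + 0.741·(-0.96,-9.91) = (-0.6647,-7.9520)
  v6: (1-0.741)·(2.74,-0.68) + 0.741·(4.01,-2.92) = (3.6811,-2.3398)
Shoelace sum Σ(x_i·y_{i+1} − x_{i+1}·y_i):
  i=1: 2.7733·6.4058 − -2.3924·2.6340 = +24.0669 (running +24.0669)
  i=2: -2.3924·-0.4173 − -6.8175·6.4058 = +44.6702 (running +68.7371)
  i=3: -6.8175·-6.8944 − -4.9093·-0.4173 = +44.9541 (running +113.6912)
  i=4: -4.9093·-7.9520 − -0.6647·-6.8944 = +34.4552 (running +148.1463)
  i=5: -0.6647·-2.3398 − 3.6811·-7.9520 = +30.8271 (running +178.9735)
  i=6: 3.6811·2.6340 − 2.7733·-2.3398 = +16.1851 (running +195.1585)
Area = |Σ|/2 = |195.1585|/2 = 97.5793

Area at t=0.741: 97.5793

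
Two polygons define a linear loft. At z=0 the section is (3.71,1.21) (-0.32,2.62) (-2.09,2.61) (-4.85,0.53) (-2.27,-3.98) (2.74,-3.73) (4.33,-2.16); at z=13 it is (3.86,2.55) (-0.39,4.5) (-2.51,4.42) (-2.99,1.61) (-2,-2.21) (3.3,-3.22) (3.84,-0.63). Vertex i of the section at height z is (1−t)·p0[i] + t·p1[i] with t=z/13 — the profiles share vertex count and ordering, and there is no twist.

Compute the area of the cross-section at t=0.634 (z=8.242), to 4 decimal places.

Area at t=0.634: 42.8246

Cross-section at t=0.634: each vertex is (1-t)·p0[i] + t·p1[i].
  v1: (1-0.634)·(3.71,1.21) + 0.634·(3.86,2.55) = (3.8051,2.0596)
  v2: (1-0.634)·(-0.32,2.62) + 0.634·(-0.39,4.5) = (-0.3644,3.8119)
  v3: (1-0.634)·(-2.09,2.61) + 0.634·(-2.51,4.42) = (-2.3563,3.7575)
  v4: (1-0.634)·(-4.85,0.53) + 0.634·(-2.99,1.61) = (-3.6708,1.2147)
  v5: (1-0.634)·(-2.27,-3.98) + 0.634·(-2,-2.21) = (-2.0988,-2.8578)
  v6: (1-0.634)·(2.74,-3.73) + 0.634·(3.3,-3.22) = (3.0950,-3.4067)
  v7: (1-0.634)·(4.33,-2.16) + 0.634·(3.84,-0.63) = (4.0193,-1.1900)
Shoelace sum Σ(x_i·y_{i+1} − x_{i+1}·y_i):
  i=1: 3.8051·3.8119 − -0.3644·2.0596 = +15.2552 (running +15.2552)
  i=2: -0.3644·3.7575 − -2.3563·3.8119 = +7.6128 (running +22.8680)
  i=3: -2.3563·1.2147 − -3.6708·3.7575 = +10.9308 (running +33.7988)
  i=4: -3.6708·-2.8578 − -2.0988·1.2147 = +13.0398 (running +46.8386)
  i=5: -2.0988·-3.4067 − 3.0950·-2.8578 = +15.9950 (running +62.8337)
  i=6: 3.0950·-1.1900 − 4.0193·-3.4067 = +10.0095 (running +72.8432)
  i=7: 4.0193·2.0596 − 3.8051·-1.1900 = +12.8061 (running +85.6492)
Area = |Σ|/2 = |85.6492|/2 = 42.8246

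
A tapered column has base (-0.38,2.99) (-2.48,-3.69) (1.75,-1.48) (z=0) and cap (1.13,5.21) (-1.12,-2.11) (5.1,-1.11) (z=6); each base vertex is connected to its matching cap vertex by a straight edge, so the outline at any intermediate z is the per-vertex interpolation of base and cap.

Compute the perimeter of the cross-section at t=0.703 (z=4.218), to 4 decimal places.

Perimeter at t=0.703: 19.9637

Cross-section at t=0.703: each vertex is (1-t)·p0[i] + t·p1[i].
  v1: (1-0.703)·(-0.38,2.99) + 0.703·(1.13,5.21) = (0.6815,4.5507)
  v2: (1-0.703)·(-2.48,-3.69) + 0.703·(-1.12,-2.11) = (-1.5239,-2.5793)
  v3: (1-0.703)·(1.75,-1.48) + 0.703·(5.1,-1.11) = (4.1050,-1.2199)
Perimeter = Σ |v_{i+1} − v_i|:
  edge 1→2: √(-2.2054² + -7.1299²) = 7.4632 (running 7.4632)
  edge 2→3: √(5.6290² + 1.3594²) = 5.7908 (running 13.2540)
  edge 3→1: √(-3.4235² + 5.7706²) = 6.7097 (running 19.9637)
Perimeter = 19.9637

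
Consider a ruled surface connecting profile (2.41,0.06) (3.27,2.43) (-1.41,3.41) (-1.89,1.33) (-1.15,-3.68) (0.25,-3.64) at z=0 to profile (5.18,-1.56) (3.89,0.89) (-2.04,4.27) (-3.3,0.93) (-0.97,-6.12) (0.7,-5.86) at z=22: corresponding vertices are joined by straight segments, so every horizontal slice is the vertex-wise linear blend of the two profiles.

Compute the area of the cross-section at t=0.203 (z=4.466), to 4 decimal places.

Area at t=0.203: 28.5199

Cross-section at t=0.203: each vertex is (1-t)·p0[i] + t·p1[i].
  v1: (1-0.203)·(2.41,0.06) + 0.203·(5.18,-1.56) = (2.9723,-0.2689)
  v2: (1-0.203)·(3.27,2.43) + 0.203·(3.89,0.89) = (3.3959,2.1174)
  v3: (1-0.203)·(-1.41,3.41) + 0.203·(-2.04,4.27) = (-1.5379,3.5846)
  v4: (1-0.203)·(-1.89,1.33) + 0.203·(-3.3,0.93) = (-2.1762,1.2488)
  v5: (1-0.203)·(-1.15,-3.68) + 0.203·(-0.97,-6.12) = (-1.1135,-4.1753)
  v6: (1-0.203)·(0.25,-3.64) + 0.203·(0.7,-5.86) = (0.3413,-4.0907)
Shoelace sum Σ(x_i·y_{i+1} − x_{i+1}·y_i):
  i=1: 2.9723·2.1174 − 3.3959·-0.2689 = +7.2065 (running +7.2065)
  i=2: 3.3959·3.5846 − -1.5379·2.1174 = +15.4290 (running +22.6356)
  i=3: -1.5379·1.2488 − -2.1762·3.5846 = +5.8804 (running +28.5159)
  i=4: -2.1762·-4.1753 − -1.1135·1.2488 = +10.4769 (running +38.9928)
  i=5: -1.1135·-4.0907 − 0.3413·-4.1753 = +5.9800 (running +44.9729)
  i=6: 0.3413·-0.2689 − 2.9723·-4.0907 = +12.0669 (running +57.0398)
Area = |Σ|/2 = |57.0398|/2 = 28.5199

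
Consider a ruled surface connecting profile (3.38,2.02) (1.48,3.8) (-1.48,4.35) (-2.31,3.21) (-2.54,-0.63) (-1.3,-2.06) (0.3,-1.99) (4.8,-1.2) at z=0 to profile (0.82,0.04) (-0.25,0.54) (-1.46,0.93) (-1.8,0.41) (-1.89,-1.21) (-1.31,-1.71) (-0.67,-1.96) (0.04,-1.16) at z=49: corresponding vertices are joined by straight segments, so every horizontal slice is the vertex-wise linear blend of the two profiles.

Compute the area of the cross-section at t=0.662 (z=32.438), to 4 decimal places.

Area at t=0.662: 11.9503

Cross-section at t=0.662: each vertex is (1-t)·p0[i] + t·p1[i].
  v1: (1-0.662)·(3.38,2.02) + 0.662·(0.82,0.04) = (1.6853,0.7092)
  v2: (1-0.662)·(1.48,3.8) + 0.662·(-0.25,0.54) = (0.3347,1.6419)
  v3: (1-0.662)·(-1.48,4.35) + 0.662·(-1.46,0.93) = (-1.4668,2.0860)
  v4: (1-0.662)·(-2.31,3.21) + 0.662·(-1.8,0.41) = (-1.9724,1.3564)
  v5: (1-0.662)·(-2.54,-0.63) + 0.662·(-1.89,-1.21) = (-2.1097,-1.0140)
  v6: (1-0.662)·(-1.3,-2.06) + 0.662·(-1.31,-1.71) = (-1.3066,-1.8283)
  v7: (1-0.662)·(0.3,-1.99) + 0.662·(-0.67,-1.96) = (-0.3421,-1.9701)
  v8: (1-0.662)·(4.8,-1.2) + 0.662·(0.04,-1.16) = (1.6489,-1.1735)
Shoelace sum Σ(x_i·y_{i+1} − x_{i+1}·y_i):
  i=1: 1.6853·1.6419 − 0.3347·0.7092 = +2.5296 (running +2.5296)
  i=2: 0.3347·2.0860 − -1.4668·1.6419 = +3.1065 (running +5.6361)
  i=3: -1.4668·1.3564 − -1.9724·2.0860 = +2.1248 (running +7.7609)
  i=4: -1.9724·-1.0140 − -2.1097·1.3564 = +4.8615 (running +12.6224)
  i=5: -2.1097·-1.8283 − -1.3066·-1.0140 = +2.5323 (running +15.1547)
  i=6: -1.3066·-1.9701 − -0.3421·-1.8283 = +1.9487 (running +17.1034)
  i=7: -0.3421·-1.1735 − 1.6489·-1.9701 = +3.6500 (running +20.7534)
  i=8: 1.6489·0.7092 − 1.6853·-1.1735 = +3.1472 (running +23.9006)
Area = |Σ|/2 = |23.9006|/2 = 11.9503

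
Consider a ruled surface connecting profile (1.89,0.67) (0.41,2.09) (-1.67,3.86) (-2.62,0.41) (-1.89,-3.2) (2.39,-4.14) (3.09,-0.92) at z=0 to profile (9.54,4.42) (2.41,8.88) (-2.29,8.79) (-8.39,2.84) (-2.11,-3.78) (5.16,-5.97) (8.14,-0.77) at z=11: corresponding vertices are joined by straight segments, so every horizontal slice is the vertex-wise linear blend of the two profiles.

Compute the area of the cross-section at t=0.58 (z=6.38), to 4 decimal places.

Area at t=0.58: 96.3145

Cross-section at t=0.58: each vertex is (1-t)·p0[i] + t·p1[i].
  v1: (1-0.58)·(1.89,0.67) + 0.58·(9.54,4.42) = (6.3270,2.8450)
  v2: (1-0.58)·(0.41,2.09) + 0.58·(2.41,8.88) = (1.5700,6.0282)
  v3: (1-0.58)·(-1.67,3.86) + 0.58·(-2.29,8.79) = (-2.0296,6.7194)
  v4: (1-0.58)·(-2.62,0.41) + 0.58·(-8.39,2.84) = (-5.9666,1.8194)
  v5: (1-0.58)·(-1.89,-3.2) + 0.58·(-2.11,-3.78) = (-2.0176,-3.5364)
  v6: (1-0.58)·(2.39,-4.14) + 0.58·(5.16,-5.97) = (3.9966,-5.2014)
  v7: (1-0.58)·(3.09,-0.92) + 0.58·(8.14,-0.77) = (6.0190,-0.8330)
Shoelace sum Σ(x_i·y_{i+1} − x_{i+1}·y_i):
  i=1: 6.3270·6.0282 − 1.5700·2.8450 = +33.6738 (running +33.6738)
  i=2: 1.5700·6.7194 − -2.0296·6.0282 = +22.7843 (running +56.4581)
  i=3: -2.0296·1.8194 − -5.9666·6.7194 = +36.3993 (running +92.8574)
  i=4: -5.9666·-3.5364 − -2.0176·1.8194 = +24.7711 (running +117.6285)
  i=5: -2.0176·-5.2014 − 3.9966·-3.5364 = +24.6279 (running +142.2564)
  i=6: 3.9966·-0.8330 − 6.0190·-5.2014 = +27.9781 (running +170.2345)
  i=7: 6.0190·2.8450 − 6.3270·-0.8330 = +22.3944 (running +192.6289)
Area = |Σ|/2 = |192.6289|/2 = 96.3145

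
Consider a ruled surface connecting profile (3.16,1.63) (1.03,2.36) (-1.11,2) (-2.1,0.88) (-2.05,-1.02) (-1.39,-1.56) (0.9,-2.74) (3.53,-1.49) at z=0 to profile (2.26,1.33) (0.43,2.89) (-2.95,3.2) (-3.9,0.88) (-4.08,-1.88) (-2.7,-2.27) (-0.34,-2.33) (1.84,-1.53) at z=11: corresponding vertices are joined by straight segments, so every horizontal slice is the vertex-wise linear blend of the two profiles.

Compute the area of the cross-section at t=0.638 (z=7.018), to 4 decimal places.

Area at t=0.638: 25.6733

Cross-section at t=0.638: each vertex is (1-t)·p0[i] + t·p1[i].
  v1: (1-0.638)·(3.16,1.63) + 0.638·(2.26,1.33) = (2.5858,1.4386)
  v2: (1-0.638)·(1.03,2.36) + 0.638·(0.43,2.89) = (0.6472,2.6981)
  v3: (1-0.638)·(-1.11,2) + 0.638·(-2.95,3.2) = (-2.2839,2.7656)
  v4: (1-0.638)·(-2.1,0.88) + 0.638·(-3.9,0.88) = (-3.2484,0.8800)
  v5: (1-0.638)·(-2.05,-1.02) + 0.638·(-4.08,-1.88) = (-3.3451,-1.5687)
  v6: (1-0.638)·(-1.39,-1.56) + 0.638·(-2.7,-2.27) = (-2.2258,-2.0130)
  v7: (1-0.638)·(0.9,-2.74) + 0.638·(-0.34,-2.33) = (0.1089,-2.4784)
  v8: (1-0.638)·(3.53,-1.49) + 0.638·(1.84,-1.53) = (2.4518,-1.5155)
Shoelace sum Σ(x_i·y_{i+1} − x_{i+1}·y_i):
  i=1: 2.5858·2.6981 − 0.6472·1.4386 = +6.0458 (running +6.0458)
  i=2: 0.6472·2.7656 − -2.2839·2.6981 = +7.9522 (running +13.9980)
  i=3: -2.2839·0.8800 − -3.2484·2.7656 = +6.9739 (running +20.9719)
  i=4: -3.2484·-1.5687 − -3.3451·0.8800 = +8.0394 (running +29.0114)
  i=5: -3.3451·-2.0130 − -2.2258·-1.5687 = +3.2422 (running +32.2535)
  i=6: -2.2258·-2.4784 − 0.1089·-2.0130 = +5.7356 (running +37.9891)
  i=7: 0.1089·-1.5155 − 2.4518·-2.4784 = +5.9115 (running +43.9007)
  i=8: 2.4518·1.4386 − 2.5858·-1.5155 = +7.4460 (running +51.3466)
Area = |Σ|/2 = |51.3466|/2 = 25.6733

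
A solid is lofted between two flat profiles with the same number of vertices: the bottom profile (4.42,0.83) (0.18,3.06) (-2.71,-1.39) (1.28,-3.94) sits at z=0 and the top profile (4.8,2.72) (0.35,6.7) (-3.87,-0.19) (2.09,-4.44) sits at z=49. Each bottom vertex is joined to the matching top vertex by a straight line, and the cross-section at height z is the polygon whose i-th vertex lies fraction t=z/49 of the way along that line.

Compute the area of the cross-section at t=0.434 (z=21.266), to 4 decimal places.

Area at t=0.434: 36.0358

Cross-section at t=0.434: each vertex is (1-t)·p0[i] + t·p1[i].
  v1: (1-0.434)·(4.42,0.83) + 0.434·(4.8,2.72) = (4.5849,1.6503)
  v2: (1-0.434)·(0.18,3.06) + 0.434·(0.35,6.7) = (0.2538,4.6398)
  v3: (1-0.434)·(-2.71,-1.39) + 0.434·(-3.87,-0.19) = (-3.2134,-0.8692)
  v4: (1-0.434)·(1.28,-3.94) + 0.434·(2.09,-4.44) = (1.6315,-4.1570)
Shoelace sum Σ(x_i·y_{i+1} − x_{i+1}·y_i):
  i=1: 4.5849·4.6398 − 0.2538·1.6503 = +20.8541 (running +20.8541)
  i=2: 0.2538·-0.8692 − -3.2134·4.6398 = +14.6890 (running +35.5431)
  i=3: -3.2134·-4.1570 − 1.6315·-0.8692 = +14.7764 (running +50.3195)
  i=4: 1.6315·1.6503 − 4.5849·-4.1570 = +21.7520 (running +72.0715)
Area = |Σ|/2 = |72.0715|/2 = 36.0358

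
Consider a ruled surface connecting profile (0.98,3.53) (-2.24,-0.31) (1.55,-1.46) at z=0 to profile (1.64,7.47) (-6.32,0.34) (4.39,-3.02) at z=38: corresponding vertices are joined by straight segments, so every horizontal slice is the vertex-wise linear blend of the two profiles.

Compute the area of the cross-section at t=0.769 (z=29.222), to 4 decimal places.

Cross-section at t=0.769: each vertex is (1-t)·p0[i] + t·p1[i].
  v1: (1-0.769)·(0.98,3.53) + 0.769·(1.64,7.47) = (1.4875,6.5599)
  v2: (1-0.769)·(-2.24,-0.31) + 0.769·(-6.32,0.34) = (-5.3775,0.1899)
  v3: (1-0.769)·(1.55,-1.46) + 0.769·(4.39,-3.02) = (3.7340,-2.6596)
Shoelace sum Σ(x_i·y_{i+1} − x_{i+1}·y_i):
  i=1: 1.4875·0.1899 − -5.3775·6.5599 = +35.5582 (running +35.5582)
  i=2: -5.3775·-2.6596 − 3.7340·0.1899 = +13.5934 (running +49.1516)
  i=3: 3.7340·6.5599 − 1.4875·-2.6596 = +28.4506 (running +77.6021)
Area = |Σ|/2 = |77.6021|/2 = 38.8011

Area at t=0.769: 38.8011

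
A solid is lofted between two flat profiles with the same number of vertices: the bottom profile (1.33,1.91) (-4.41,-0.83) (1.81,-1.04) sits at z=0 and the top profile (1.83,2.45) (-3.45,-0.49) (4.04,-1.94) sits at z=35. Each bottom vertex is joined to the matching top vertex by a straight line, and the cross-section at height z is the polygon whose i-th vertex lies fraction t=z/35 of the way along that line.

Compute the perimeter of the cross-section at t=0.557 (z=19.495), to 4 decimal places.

Perimeter at t=0.557: 17.1867

Cross-section at t=0.557: each vertex is (1-t)·p0[i] + t·p1[i].
  v1: (1-0.557)·(1.33,1.91) + 0.557·(1.83,2.45) = (1.6085,2.2108)
  v2: (1-0.557)·(-4.41,-0.83) + 0.557·(-3.45,-0.49) = (-3.8753,-0.6406)
  v3: (1-0.557)·(1.81,-1.04) + 0.557·(4.04,-1.94) = (3.0521,-1.5413)
Perimeter = Σ |v_{i+1} − v_i|:
  edge 1→2: √(-5.4838² + -2.8514²) = 6.1808 (running 6.1808)
  edge 2→3: √(6.9274² + -0.9007²) = 6.9857 (running 13.1665)
  edge 3→1: √(-1.4436² + 3.7521²) = 4.0202 (running 17.1867)
Perimeter = 17.1867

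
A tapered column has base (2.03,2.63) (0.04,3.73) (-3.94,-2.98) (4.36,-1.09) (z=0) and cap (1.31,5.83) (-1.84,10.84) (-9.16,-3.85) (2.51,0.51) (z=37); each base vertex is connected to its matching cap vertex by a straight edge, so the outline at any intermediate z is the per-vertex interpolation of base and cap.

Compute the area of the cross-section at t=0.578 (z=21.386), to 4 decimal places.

Area at t=0.578: 51.5724

Cross-section at t=0.578: each vertex is (1-t)·p0[i] + t·p1[i].
  v1: (1-0.578)·(2.03,2.63) + 0.578·(1.31,5.83) = (1.6138,4.4796)
  v2: (1-0.578)·(0.04,3.73) + 0.578·(-1.84,10.84) = (-1.0466,7.8396)
  v3: (1-0.578)·(-3.94,-2.98) + 0.578·(-9.16,-3.85) = (-6.9572,-3.4829)
  v4: (1-0.578)·(4.36,-1.09) + 0.578·(2.51,0.51) = (3.2907,-0.1652)
Shoelace sum Σ(x_i·y_{i+1} − x_{i+1}·y_i):
  i=1: 1.6138·7.8396 − -1.0466·4.4796 = +17.3404 (running +17.3404)
  i=2: -1.0466·-3.4829 − -6.9572·7.8396 = +58.1865 (running +75.5269)
  i=3: -6.9572·-0.1652 − 3.2907·-3.4829 = +12.6104 (running +88.1372)
  i=4: 3.2907·4.4796 − 1.6138·-0.1652 = +15.0076 (running +103.1449)
Area = |Σ|/2 = |103.1449|/2 = 51.5724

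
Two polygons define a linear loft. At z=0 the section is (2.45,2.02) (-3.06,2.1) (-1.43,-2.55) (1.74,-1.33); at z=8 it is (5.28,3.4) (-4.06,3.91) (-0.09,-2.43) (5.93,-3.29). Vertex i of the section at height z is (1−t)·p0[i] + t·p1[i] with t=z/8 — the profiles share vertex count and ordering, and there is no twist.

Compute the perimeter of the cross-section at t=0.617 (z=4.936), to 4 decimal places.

Cross-section at t=0.617: each vertex is (1-t)·p0[i] + t·p1[i].
  v1: (1-0.617)·(2.45,2.02) + 0.617·(5.28,3.4) = (4.1961,2.8715)
  v2: (1-0.617)·(-3.06,2.1) + 0.617·(-4.06,3.91) = (-3.6770,3.2168)
  v3: (1-0.617)·(-1.43,-2.55) + 0.617·(-0.09,-2.43) = (-0.6032,-2.4760)
  v4: (1-0.617)·(1.74,-1.33) + 0.617·(5.93,-3.29) = (4.3252,-2.5393)
Perimeter = Σ |v_{i+1} − v_i|:
  edge 1→2: √(-7.8731² + 0.3453²) = 7.8807 (running 7.8807)
  edge 2→3: √(3.0738² + -5.6927²) = 6.4696 (running 14.3502)
  edge 3→4: √(4.9284² + -0.0634²) = 4.9289 (running 19.2791)
  edge 4→1: √(-0.1291² + 5.4108²) = 5.4123 (running 24.6914)
Perimeter = 24.6914

Perimeter at t=0.617: 24.6914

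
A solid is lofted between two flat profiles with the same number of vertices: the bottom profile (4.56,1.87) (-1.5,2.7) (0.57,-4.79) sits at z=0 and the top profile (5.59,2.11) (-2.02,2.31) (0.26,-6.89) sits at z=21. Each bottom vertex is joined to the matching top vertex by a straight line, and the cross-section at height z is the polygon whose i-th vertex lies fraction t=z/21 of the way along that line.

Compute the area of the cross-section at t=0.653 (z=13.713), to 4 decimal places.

Area at t=0.653: 29.9717

Cross-section at t=0.653: each vertex is (1-t)·p0[i] + t·p1[i].
  v1: (1-0.653)·(4.56,1.87) + 0.653·(5.59,2.11) = (5.2326,2.0267)
  v2: (1-0.653)·(-1.5,2.7) + 0.653·(-2.02,2.31) = (-1.8396,2.4453)
  v3: (1-0.653)·(0.57,-4.79) + 0.653·(0.26,-6.89) = (0.3676,-6.1613)
Shoelace sum Σ(x_i·y_{i+1} − x_{i+1}·y_i):
  i=1: 5.2326·2.4453 − -1.8396·2.0267 = +16.5237 (running +16.5237)
  i=2: -1.8396·-6.1613 − 0.3676·2.4453 = +10.4353 (running +26.9589)
  i=3: 0.3676·2.0267 − 5.2326·-6.1613 = +32.9845 (running +59.9435)
Area = |Σ|/2 = |59.9435|/2 = 29.9717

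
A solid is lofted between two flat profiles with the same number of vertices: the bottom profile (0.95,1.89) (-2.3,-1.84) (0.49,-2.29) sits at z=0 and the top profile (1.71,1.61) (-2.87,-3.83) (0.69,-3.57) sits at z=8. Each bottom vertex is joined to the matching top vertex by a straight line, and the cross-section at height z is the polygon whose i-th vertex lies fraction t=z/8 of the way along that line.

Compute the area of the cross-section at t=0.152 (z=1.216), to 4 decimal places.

Area at t=0.152: 6.3899

Cross-section at t=0.152: each vertex is (1-t)·p0[i] + t·p1[i].
  v1: (1-0.152)·(0.95,1.89) + 0.152·(1.71,1.61) = (1.0655,1.8474)
  v2: (1-0.152)·(-2.3,-1.84) + 0.152·(-2.87,-3.83) = (-2.3866,-2.1425)
  v3: (1-0.152)·(0.49,-2.29) + 0.152·(0.69,-3.57) = (0.5204,-2.4846)
Shoelace sum Σ(x_i·y_{i+1} − x_{i+1}·y_i):
  i=1: 1.0655·-2.1425 − -2.3866·1.8474 = +2.1263 (running +2.1263)
  i=2: -2.3866·-2.4846 − 0.5204·-2.1425 = +7.0447 (running +9.1710)
  i=3: 0.5204·1.8474 − 1.0655·-2.4846 = +3.6088 (running +12.7798)
Area = |Σ|/2 = |12.7798|/2 = 6.3899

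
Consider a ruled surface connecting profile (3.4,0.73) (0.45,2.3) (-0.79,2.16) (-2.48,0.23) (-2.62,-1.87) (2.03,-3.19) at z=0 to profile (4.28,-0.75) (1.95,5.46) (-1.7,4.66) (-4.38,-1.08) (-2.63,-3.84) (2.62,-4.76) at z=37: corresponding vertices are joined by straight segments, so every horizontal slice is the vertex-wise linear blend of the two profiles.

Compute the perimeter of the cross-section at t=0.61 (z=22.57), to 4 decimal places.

Cross-section at t=0.61: each vertex is (1-t)·p0[i] + t·p1[i].
  v1: (1-0.61)·(3.4,0.73) + 0.61·(4.28,-0.75) = (3.9368,-0.1728)
  v2: (1-0.61)·(0.45,2.3) + 0.61·(1.95,5.46) = (1.3650,4.2276)
  v3: (1-0.61)·(-0.79,2.16) + 0.61·(-1.7,4.66) = (-1.3451,3.6850)
  v4: (1-0.61)·(-2.48,0.23) + 0.61·(-4.38,-1.08) = (-3.6390,-0.5691)
  v5: (1-0.61)·(-2.62,-1.87) + 0.61·(-2.63,-3.84) = (-2.6261,-3.0717)
  v6: (1-0.61)·(2.03,-3.19) + 0.61·(2.62,-4.76) = (2.3899,-4.1477)
Perimeter = Σ |v_{i+1} − v_i|:
  edge 1→2: √(-2.5718² + 4.4004²) = 5.0968 (running 5.0968)
  edge 2→3: √(-2.7101² + -0.5426²) = 2.7639 (running 7.8607)
  edge 3→4: √(-2.2939² + -4.2541²) = 4.8332 (running 12.6939)
  edge 4→5: √(1.0129² + -2.5026²) = 2.6998 (running 15.3937)
  edge 5→6: √(5.0160² + -1.0760²) = 5.1301 (running 20.5238)
  edge 6→1: √(1.5469² + 3.9749²) = 4.2653 (running 24.7891)
Perimeter = 24.7891

Perimeter at t=0.61: 24.7891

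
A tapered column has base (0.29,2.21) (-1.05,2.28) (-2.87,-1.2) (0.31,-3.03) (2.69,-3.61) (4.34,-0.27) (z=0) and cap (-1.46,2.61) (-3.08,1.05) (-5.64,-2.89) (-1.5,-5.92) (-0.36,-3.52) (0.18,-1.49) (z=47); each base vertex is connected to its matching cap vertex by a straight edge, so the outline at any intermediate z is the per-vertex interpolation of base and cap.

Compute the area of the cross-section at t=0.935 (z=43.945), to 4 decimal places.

Cross-section at t=0.935: each vertex is (1-t)·p0[i] + t·p1[i].
  v1: (1-0.935)·(0.29,2.21) + 0.935·(-1.46,2.61) = (-1.3462,2.5840)
  v2: (1-0.935)·(-1.05,2.28) + 0.935·(-3.08,1.05) = (-2.9481,1.1300)
  v3: (1-0.935)·(-2.87,-1.2) + 0.935·(-5.64,-2.89) = (-5.4599,-2.7801)
  v4: (1-0.935)·(0.31,-3.03) + 0.935·(-1.5,-5.92) = (-1.3824,-5.7322)
  v5: (1-0.935)·(2.69,-3.61) + 0.935·(-0.36,-3.52) = (-0.1618,-3.5259)
  v6: (1-0.935)·(4.34,-0.27) + 0.935·(0.18,-1.49) = (0.4504,-1.4107)
Shoelace sum Σ(x_i·y_{i+1} − x_{i+1}·y_i):
  i=1: -1.3462·1.1300 − -2.9481·2.5840 = +6.0966 (running +6.0966)
  i=2: -2.9481·-2.7801 − -5.4599·1.1300 = +14.3655 (running +20.4621)
  i=3: -5.4599·-5.7322 − -1.3824·-2.7801 = +27.4541 (running +47.9162)
  i=4: -1.3824·-3.5259 − -0.1618·-5.7322 = +3.9468 (running +51.8630)
  i=5: -0.1618·-1.4107 − 0.4504·-3.5259 = +1.8162 (running +53.6792)
  i=6: 0.4504·2.5840 − -1.3462·-1.4107 = -0.7353 (running +52.9439)
Area = |Σ|/2 = |52.9439|/2 = 26.4719

Area at t=0.935: 26.4719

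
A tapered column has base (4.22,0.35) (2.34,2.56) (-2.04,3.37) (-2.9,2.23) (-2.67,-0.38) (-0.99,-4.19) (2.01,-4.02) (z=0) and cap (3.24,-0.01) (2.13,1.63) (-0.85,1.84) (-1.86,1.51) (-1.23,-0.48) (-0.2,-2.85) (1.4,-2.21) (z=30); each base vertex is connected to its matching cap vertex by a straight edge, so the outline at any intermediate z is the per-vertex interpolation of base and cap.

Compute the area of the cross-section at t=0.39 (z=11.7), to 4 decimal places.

Cross-section at t=0.39: each vertex is (1-t)·p0[i] + t·p1[i].
  v1: (1-0.39)·(4.22,0.35) + 0.39·(3.24,-0.01) = (3.8378,0.2096)
  v2: (1-0.39)·(2.34,2.56) + 0.39·(2.13,1.63) = (2.2581,2.1973)
  v3: (1-0.39)·(-2.04,3.37) + 0.39·(-0.85,1.84) = (-1.5759,2.7733)
  v4: (1-0.39)·(-2.9,2.23) + 0.39·(-1.86,1.51) = (-2.4944,1.9492)
  v5: (1-0.39)·(-2.67,-0.38) + 0.39·(-1.23,-0.48) = (-2.1084,-0.4190)
  v6: (1-0.39)·(-0.99,-4.19) + 0.39·(-0.2,-2.85) = (-0.6819,-3.6674)
  v7: (1-0.39)·(2.01,-4.02) + 0.39·(1.4,-2.21) = (1.7721,-3.3141)
Shoelace sum Σ(x_i·y_{i+1} − x_{i+1}·y_i):
  i=1: 3.8378·2.1973 − 2.2581·0.2096 = +7.9595 (running +7.9595)
  i=2: 2.2581·2.7733 − -1.5759·2.1973 = +9.7251 (running +17.6846)
  i=3: -1.5759·1.9492 − -2.4944·2.7733 = +3.8460 (running +21.5306)
  i=4: -2.4944·-0.4190 − -2.1084·1.9492 = +5.1548 (running +26.6854)
  i=5: -2.1084·-3.6674 − -0.6819·-0.4190 = +7.4466 (running +34.1321)
  i=6: -0.6819·-3.3141 − 1.7721·-3.6674 = +8.7589 (running +42.8910)
  i=7: 1.7721·0.2096 − 3.8378·-3.3141 = +13.0903 (running +55.9812)
Area = |Σ|/2 = |55.9812|/2 = 27.9906

Area at t=0.39: 27.9906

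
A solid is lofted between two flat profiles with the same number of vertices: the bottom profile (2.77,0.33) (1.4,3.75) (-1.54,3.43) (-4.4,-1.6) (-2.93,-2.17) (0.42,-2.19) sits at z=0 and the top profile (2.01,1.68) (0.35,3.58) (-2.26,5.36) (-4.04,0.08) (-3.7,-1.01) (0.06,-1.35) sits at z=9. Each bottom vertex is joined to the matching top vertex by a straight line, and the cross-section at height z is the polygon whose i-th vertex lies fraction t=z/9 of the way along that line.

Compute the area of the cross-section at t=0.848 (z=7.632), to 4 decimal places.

Area at t=0.848: 25.6714

Cross-section at t=0.848: each vertex is (1-t)·p0[i] + t·p1[i].
  v1: (1-0.848)·(2.77,0.33) + 0.848·(2.01,1.68) = (2.1255,1.4748)
  v2: (1-0.848)·(1.4,3.75) + 0.848·(0.35,3.58) = (0.5096,3.6058)
  v3: (1-0.848)·(-1.54,3.43) + 0.848·(-2.26,5.36) = (-2.1506,5.0666)
  v4: (1-0.848)·(-4.4,-1.6) + 0.848·(-4.04,0.08) = (-4.0947,-0.1754)
  v5: (1-0.848)·(-2.93,-2.17) + 0.848·(-3.7,-1.01) = (-3.5830,-1.1863)
  v6: (1-0.848)·(0.42,-2.19) + 0.848·(0.06,-1.35) = (0.1147,-1.4777)
Shoelace sum Σ(x_i·y_{i+1} − x_{i+1}·y_i):
  i=1: 2.1255·3.6058 − 0.5096·1.4748 = +6.9127 (running +6.9127)
  i=2: 0.5096·5.0666 − -2.1506·3.6058 = +10.3365 (running +17.2493)
  i=3: -2.1506·-0.1754 − -4.0947·5.0666 = +21.1236 (running +38.3729)
  i=4: -4.0947·-1.1863 − -3.5830·-0.1754 = +4.2293 (running +42.6022)
  i=5: -3.5830·-1.4777 − 0.1147·-1.1863 = +5.4306 (running +48.0328)
  i=6: 0.1147·1.4748 − 2.1255·-1.4777 = +3.3100 (running +51.3428)
Area = |Σ|/2 = |51.3428|/2 = 25.6714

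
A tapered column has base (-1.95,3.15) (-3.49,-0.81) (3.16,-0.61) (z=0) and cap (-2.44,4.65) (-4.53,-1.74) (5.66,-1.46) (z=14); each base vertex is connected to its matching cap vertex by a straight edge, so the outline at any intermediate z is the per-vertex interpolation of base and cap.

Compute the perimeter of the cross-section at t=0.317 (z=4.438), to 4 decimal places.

Cross-section at t=0.317: each vertex is (1-t)·p0[i] + t·p1[i].
  v1: (1-0.317)·(-1.95,3.15) + 0.317·(-2.44,4.65) = (-2.1053,3.6255)
  v2: (1-0.317)·(-3.49,-0.81) + 0.317·(-4.53,-1.74) = (-3.8197,-1.1048)
  v3: (1-0.317)·(3.16,-0.61) + 0.317·(5.66,-1.46) = (3.9525,-0.8795)
Perimeter = Σ |v_{i+1} − v_i|:
  edge 1→2: √(-1.7144² + -4.7303²) = 5.0314 (running 5.0314)
  edge 2→3: √(7.7722² + 0.2254²) = 7.7754 (running 12.8068)
  edge 3→1: √(-6.0578² + 4.5050²) = 7.5493 (running 20.3561)
Perimeter = 20.3561

Perimeter at t=0.317: 20.3561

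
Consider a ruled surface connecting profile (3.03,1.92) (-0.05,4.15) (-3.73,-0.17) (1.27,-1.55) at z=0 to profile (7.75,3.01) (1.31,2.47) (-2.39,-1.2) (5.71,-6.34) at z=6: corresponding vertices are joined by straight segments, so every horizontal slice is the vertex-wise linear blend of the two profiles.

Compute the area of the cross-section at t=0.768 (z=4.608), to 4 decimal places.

Cross-section at t=0.768: each vertex is (1-t)·p0[i] + t·p1[i].
  v1: (1-0.768)·(3.03,1.92) + 0.768·(7.75,3.01) = (6.6550,2.7571)
  v2: (1-0.768)·(-0.05,4.15) + 0.768·(1.31,2.47) = (0.9945,2.8598)
  v3: (1-0.768)·(-3.73,-0.17) + 0.768·(-2.39,-1.2) = (-2.7009,-0.9610)
  v4: (1-0.768)·(1.27,-1.55) + 0.768·(5.71,-6.34) = (4.6799,-5.2287)
Shoelace sum Σ(x_i·y_{i+1} − x_{i+1}·y_i):
  i=1: 6.6550·2.8598 − 0.9945·2.7571 = +16.2897 (running +16.2897)
  i=2: 0.9945·-0.9610 − -2.7009·2.8598 = +6.7681 (running +23.0578)
  i=3: -2.7009·-5.2287 − 4.6799·-0.9610 = +18.6197 (running +41.6776)
  i=4: 4.6799·2.7571 − 6.6550·-5.2287 = +47.7000 (running +89.3776)
Area = |Σ|/2 = |89.3776|/2 = 44.6888

Area at t=0.768: 44.6888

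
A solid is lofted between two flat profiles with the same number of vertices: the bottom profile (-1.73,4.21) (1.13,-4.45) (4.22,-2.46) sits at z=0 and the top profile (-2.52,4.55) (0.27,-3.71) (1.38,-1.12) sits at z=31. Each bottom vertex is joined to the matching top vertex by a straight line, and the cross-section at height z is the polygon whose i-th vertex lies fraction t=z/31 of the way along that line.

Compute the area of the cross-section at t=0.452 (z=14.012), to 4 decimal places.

Cross-section at t=0.452: each vertex is (1-t)·p0[i] + t·p1[i].
  v1: (1-0.452)·(-1.73,4.21) + 0.452·(-2.52,4.55) = (-2.0871,4.3637)
  v2: (1-0.452)·(1.13,-4.45) + 0.452·(0.27,-3.71) = (0.7413,-4.1155)
  v3: (1-0.452)·(4.22,-2.46) + 0.452·(1.38,-1.12) = (2.9363,-1.8543)
Shoelace sum Σ(x_i·y_{i+1} − x_{i+1}·y_i):
  i=1: -2.0871·-4.1155 − 0.7413·4.3637 = +5.3547 (running +5.3547)
  i=2: 0.7413·-1.8543 − 2.9363·-4.1155 = +10.7099 (running +16.0646)
  i=3: 2.9363·4.3637 − -2.0871·-1.8543 = +8.9430 (running +25.0077)
Area = |Σ|/2 = |25.0077|/2 = 12.5038

Area at t=0.452: 12.5038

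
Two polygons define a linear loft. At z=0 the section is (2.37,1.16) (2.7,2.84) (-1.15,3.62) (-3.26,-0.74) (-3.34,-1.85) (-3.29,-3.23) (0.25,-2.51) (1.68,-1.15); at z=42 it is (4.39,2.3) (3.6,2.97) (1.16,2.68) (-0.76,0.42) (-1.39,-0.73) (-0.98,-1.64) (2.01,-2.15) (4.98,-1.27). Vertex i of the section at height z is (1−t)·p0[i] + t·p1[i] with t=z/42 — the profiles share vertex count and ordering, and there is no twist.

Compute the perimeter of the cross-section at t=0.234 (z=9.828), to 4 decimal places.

Perimeter at t=0.234: 20.0609

Cross-section at t=0.234: each vertex is (1-t)·p0[i] + t·p1[i].
  v1: (1-0.234)·(2.37,1.16) + 0.234·(4.39,2.3) = (2.8427,1.4268)
  v2: (1-0.234)·(2.7,2.84) + 0.234·(3.6,2.97) = (2.9106,2.8704)
  v3: (1-0.234)·(-1.15,3.62) + 0.234·(1.16,2.68) = (-0.6095,3.4000)
  v4: (1-0.234)·(-3.26,-0.74) + 0.234·(-0.76,0.42) = (-2.6750,-0.4686)
  v5: (1-0.234)·(-3.34,-1.85) + 0.234·(-1.39,-0.73) = (-2.8837,-1.5879)
  v6: (1-0.234)·(-3.29,-3.23) + 0.234·(-0.98,-1.64) = (-2.7495,-2.8579)
  v7: (1-0.234)·(0.25,-2.51) + 0.234·(2.01,-2.15) = (0.6618,-2.4258)
  v8: (1-0.234)·(1.68,-1.15) + 0.234·(4.98,-1.27) = (2.4522,-1.1781)
Perimeter = Σ |v_{i+1} − v_i|:
  edge 1→2: √(0.0679² + 1.4437²) = 1.4453 (running 1.4453)
  edge 2→3: √(-3.5201² + 0.5296²) = 3.5597 (running 5.0049)
  edge 3→4: √(-2.0655² + -3.8686²) = 4.3855 (running 9.3904)
  edge 4→5: √(-0.2087² + -1.1194²) = 1.1386 (running 10.5291)
  edge 5→6: √(0.1342² + -1.2700²) = 1.2771 (running 11.8062)
  edge 6→7: √(3.4113² + 0.4322²) = 3.4386 (running 15.2447)
  edge 7→8: √(1.7904² + 1.2477²) = 2.1822 (running 17.4270)
  edge 8→1: √(0.3905² + 2.6048²) = 2.6339 (running 20.0609)
Perimeter = 20.0609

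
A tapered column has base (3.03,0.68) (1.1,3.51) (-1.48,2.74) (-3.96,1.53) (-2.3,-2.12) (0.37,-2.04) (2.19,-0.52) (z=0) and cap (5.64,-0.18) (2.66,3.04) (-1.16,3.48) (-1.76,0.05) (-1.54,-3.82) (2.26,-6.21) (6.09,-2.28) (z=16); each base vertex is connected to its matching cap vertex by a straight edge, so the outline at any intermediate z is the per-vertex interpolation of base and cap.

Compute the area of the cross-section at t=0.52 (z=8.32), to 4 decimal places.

Area at t=0.52: 38.5099

Cross-section at t=0.52: each vertex is (1-t)·p0[i] + t·p1[i].
  v1: (1-0.52)·(3.03,0.68) + 0.52·(5.64,-0.18) = (4.3872,0.2328)
  v2: (1-0.52)·(1.1,3.51) + 0.52·(2.66,3.04) = (1.9112,3.2656)
  v3: (1-0.52)·(-1.48,2.74) + 0.52·(-1.16,3.48) = (-1.3136,3.1248)
  v4: (1-0.52)·(-3.96,1.53) + 0.52·(-1.76,0.05) = (-2.8160,0.7604)
  v5: (1-0.52)·(-2.3,-2.12) + 0.52·(-1.54,-3.82) = (-1.9048,-3.0040)
  v6: (1-0.52)·(0.37,-2.04) + 0.52·(2.26,-6.21) = (1.3528,-4.2084)
  v7: (1-0.52)·(2.19,-0.52) + 0.52·(6.09,-2.28) = (4.2180,-1.4352)
Shoelace sum Σ(x_i·y_{i+1} − x_{i+1}·y_i):
  i=1: 4.3872·3.2656 − 1.9112·0.2328 = +13.8819 (running +13.8819)
  i=2: 1.9112·3.1248 − -1.3136·3.2656 = +10.2618 (running +24.1437)
  i=3: -1.3136·0.7604 − -2.8160·3.1248 = +7.8006 (running +31.9443)
  i=4: -2.8160·-3.0040 − -1.9048·0.7604 = +9.9077 (running +41.8520)
  i=5: -1.9048·-4.2084 − 1.3528·-3.0040 = +12.0800 (running +53.9319)
  i=6: 1.3528·-1.4352 − 4.2180·-4.2084 = +15.8095 (running +69.7414)
  i=7: 4.2180·0.2328 − 4.3872·-1.4352 = +7.2785 (running +77.0199)
Area = |Σ|/2 = |77.0199|/2 = 38.5099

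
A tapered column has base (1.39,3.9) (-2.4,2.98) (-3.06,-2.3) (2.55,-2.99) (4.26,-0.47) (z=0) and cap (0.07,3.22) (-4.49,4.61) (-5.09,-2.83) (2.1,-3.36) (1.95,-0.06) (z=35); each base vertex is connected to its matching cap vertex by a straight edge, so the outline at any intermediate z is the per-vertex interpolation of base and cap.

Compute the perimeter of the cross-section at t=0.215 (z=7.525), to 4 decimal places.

Perimeter at t=0.215: 23.6503

Cross-section at t=0.215: each vertex is (1-t)·p0[i] + t·p1[i].
  v1: (1-0.215)·(1.39,3.9) + 0.215·(0.07,3.22) = (1.1062,3.7538)
  v2: (1-0.215)·(-2.4,2.98) + 0.215·(-4.49,4.61) = (-2.8493,3.3305)
  v3: (1-0.215)·(-3.06,-2.3) + 0.215·(-5.09,-2.83) = (-3.4965,-2.4139)
  v4: (1-0.215)·(2.55,-2.99) + 0.215·(2.1,-3.36) = (2.4532,-3.0696)
  v5: (1-0.215)·(4.26,-0.47) + 0.215·(1.95,-0.06) = (3.7633,-0.3819)
Perimeter = Σ |v_{i+1} − v_i|:
  edge 1→2: √(-3.9555² + -0.4233²) = 3.9781 (running 3.9781)
  edge 2→3: √(-0.6471² + -5.7444²) = 5.7807 (running 9.7589)
  edge 3→4: √(5.9497² + -0.6556²) = 5.9857 (running 15.7446)
  edge 4→5: √(1.3101² + 2.6877²) = 2.9900 (running 18.7346)
  edge 5→1: √(-2.6571² + 4.1357²) = 4.9157 (running 23.6503)
Perimeter = 23.6503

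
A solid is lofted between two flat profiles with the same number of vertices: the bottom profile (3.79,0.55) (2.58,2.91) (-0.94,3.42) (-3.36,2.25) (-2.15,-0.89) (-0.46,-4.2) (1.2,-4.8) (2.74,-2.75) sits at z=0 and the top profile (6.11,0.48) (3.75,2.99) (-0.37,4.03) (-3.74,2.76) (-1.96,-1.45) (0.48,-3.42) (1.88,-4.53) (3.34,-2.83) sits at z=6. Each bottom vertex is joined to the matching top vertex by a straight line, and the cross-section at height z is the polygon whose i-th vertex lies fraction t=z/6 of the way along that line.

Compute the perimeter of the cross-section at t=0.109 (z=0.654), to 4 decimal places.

Perimeter at t=0.109: 24.0768

Cross-section at t=0.109: each vertex is (1-t)·p0[i] + t·p1[i].
  v1: (1-0.109)·(3.79,0.55) + 0.109·(6.11,0.48) = (4.0429,0.5424)
  v2: (1-0.109)·(2.58,2.91) + 0.109·(3.75,2.99) = (2.7075,2.9187)
  v3: (1-0.109)·(-0.94,3.42) + 0.109·(-0.37,4.03) = (-0.8779,3.4865)
  v4: (1-0.109)·(-3.36,2.25) + 0.109·(-3.74,2.76) = (-3.4014,2.3056)
  v5: (1-0.109)·(-2.15,-0.89) + 0.109·(-1.96,-1.45) = (-2.1293,-0.9510)
  v6: (1-0.109)·(-0.46,-4.2) + 0.109·(0.48,-3.42) = (-0.3575,-4.1150)
  v7: (1-0.109)·(1.2,-4.8) + 0.109·(1.88,-4.53) = (1.2741,-4.7706)
  v8: (1-0.109)·(2.74,-2.75) + 0.109·(3.34,-2.83) = (2.8054,-2.7587)
Perimeter = Σ |v_{i+1} − v_i|:
  edge 1→2: √(-1.3354² + 2.3763²) = 2.7258 (running 2.7258)
  edge 2→3: √(-3.5854² + 0.5678²) = 3.6301 (running 6.3559)
  edge 3→4: √(-2.5236² + -1.1809²) = 2.7862 (running 9.1421)
  edge 4→5: √(1.2721² + -3.2566²) = 3.4963 (running 12.6384)
  edge 5→6: √(1.7717² + -3.1639²) = 3.6262 (running 16.2646)
  edge 6→7: √(1.6317² + -0.6556²) = 1.7584 (running 18.0231)
  edge 7→8: √(1.5313² + 2.0118²) = 2.5283 (running 20.5514)
  edge 8→1: √(1.2375² + 3.3011²) = 3.5254 (running 24.0768)
Perimeter = 24.0768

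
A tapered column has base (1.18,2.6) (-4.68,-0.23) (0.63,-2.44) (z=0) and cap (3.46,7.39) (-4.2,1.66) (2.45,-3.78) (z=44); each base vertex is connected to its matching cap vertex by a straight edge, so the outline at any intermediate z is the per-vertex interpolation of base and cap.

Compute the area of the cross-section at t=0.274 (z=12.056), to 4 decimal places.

Cross-section at t=0.274: each vertex is (1-t)·p0[i] + t·p1[i].
  v1: (1-0.274)·(1.18,2.6) + 0.274·(3.46,7.39) = (1.8047,3.9125)
  v2: (1-0.274)·(-4.68,-0.23) + 0.274·(-4.2,1.66) = (-4.5485,0.2879)
  v3: (1-0.274)·(0.63,-2.44) + 0.274·(2.45,-3.78) = (1.1287,-2.8072)
Shoelace sum Σ(x_i·y_{i+1} − x_{i+1}·y_i):
  i=1: 1.8047·0.2879 − -4.5485·3.9125 = +18.3153 (running +18.3153)
  i=2: -4.5485·-2.8072 − 1.1287·0.2879 = +12.4434 (running +30.7587)
  i=3: 1.1287·3.9125 − 1.8047·-2.8072 = +9.4821 (running +40.2407)
Area = |Σ|/2 = |40.2407|/2 = 20.1204

Area at t=0.274: 20.1204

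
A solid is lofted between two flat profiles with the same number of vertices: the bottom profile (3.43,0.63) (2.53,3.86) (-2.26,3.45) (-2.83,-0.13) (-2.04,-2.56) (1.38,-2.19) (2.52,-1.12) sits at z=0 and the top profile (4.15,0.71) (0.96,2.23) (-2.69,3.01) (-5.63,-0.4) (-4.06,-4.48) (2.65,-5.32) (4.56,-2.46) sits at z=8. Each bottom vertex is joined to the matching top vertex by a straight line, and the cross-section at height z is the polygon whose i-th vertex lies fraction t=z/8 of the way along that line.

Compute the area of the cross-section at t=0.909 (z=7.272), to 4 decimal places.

Area at t=0.909: 58.4182

Cross-section at t=0.909: each vertex is (1-t)·p0[i] + t·p1[i].
  v1: (1-0.909)·(3.43,0.63) + 0.909·(4.15,0.71) = (4.0845,0.7027)
  v2: (1-0.909)·(2.53,3.86) + 0.909·(0.96,2.23) = (1.1029,2.3783)
  v3: (1-0.909)·(-2.26,3.45) + 0.909·(-2.69,3.01) = (-2.6509,3.0500)
  v4: (1-0.909)·(-2.83,-0.13) + 0.909·(-5.63,-0.4) = (-5.3752,-0.3754)
  v5: (1-0.909)·(-2.04,-2.56) + 0.909·(-4.06,-4.48) = (-3.8762,-4.3053)
  v6: (1-0.909)·(1.38,-2.19) + 0.909·(2.65,-5.32) = (2.5344,-5.0352)
  v7: (1-0.909)·(2.52,-1.12) + 0.909·(4.56,-2.46) = (4.3744,-2.3381)
Shoelace sum Σ(x_i·y_{i+1} − x_{i+1}·y_i):
  i=1: 4.0845·2.3783 − 1.1029·0.7027 = +8.9392 (running +8.9392)
  i=2: 1.1029·3.0500 − -2.6509·2.3783 = +9.6684 (running +18.6077)
  i=3: -2.6509·-0.3754 − -5.3752·3.0500 = +17.3898 (running +35.9975)
  i=4: -5.3752·-4.3053 − -3.8762·-0.3754 = +21.6865 (running +57.6840)
  i=5: -3.8762·-5.0352 − 2.5344·-4.3053 = +30.4287 (running +88.1126)
  i=6: 2.5344·-2.3381 − 4.3744·-5.0352 = +16.1000 (running +104.2126)
  i=7: 4.3744·0.7027 − 4.0845·-2.3381 = +12.6237 (running +116.8363)
Area = |Σ|/2 = |116.8363|/2 = 58.4182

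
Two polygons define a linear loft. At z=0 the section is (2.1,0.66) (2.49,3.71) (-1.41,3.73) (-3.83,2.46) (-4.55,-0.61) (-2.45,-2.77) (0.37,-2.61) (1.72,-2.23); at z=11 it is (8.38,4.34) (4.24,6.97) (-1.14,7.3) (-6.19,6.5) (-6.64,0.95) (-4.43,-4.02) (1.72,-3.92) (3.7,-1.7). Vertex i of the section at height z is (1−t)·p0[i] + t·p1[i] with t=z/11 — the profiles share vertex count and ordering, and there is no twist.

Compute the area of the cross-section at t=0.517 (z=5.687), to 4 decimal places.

Area at t=0.517: 76.1670

Cross-section at t=0.517: each vertex is (1-t)·p0[i] + t·p1[i].
  v1: (1-0.517)·(2.1,0.66) + 0.517·(8.38,4.34) = (5.3468,2.5626)
  v2: (1-0.517)·(2.49,3.71) + 0.517·(4.24,6.97) = (3.3948,5.3954)
  v3: (1-0.517)·(-1.41,3.73) + 0.517·(-1.14,7.3) = (-1.2704,5.5757)
  v4: (1-0.517)·(-3.83,2.46) + 0.517·(-6.19,6.5) = (-5.0501,4.5487)
  v5: (1-0.517)·(-4.55,-0.61) + 0.517·(-6.64,0.95) = (-5.6305,0.1965)
  v6: (1-0.517)·(-2.45,-2.77) + 0.517·(-4.43,-4.02) = (-3.4737,-3.4162)
  v7: (1-0.517)·(0.37,-2.61) + 0.517·(1.72,-3.92) = (1.0679,-3.2873)
  v8: (1-0.517)·(1.72,-2.23) + 0.517·(3.7,-1.7) = (2.7437,-1.9560)
Shoelace sum Σ(x_i·y_{i+1} − x_{i+1}·y_i):
  i=1: 5.3468·5.3954 − 3.3948·2.5626 = +20.1488 (running +20.1488)
  i=2: 3.3948·5.5757 − -1.2704·5.3954 = +25.7825 (running +45.9312)
  i=3: -1.2704·4.5487 − -5.0501·5.5757 = +22.3792 (running +68.3104)
  i=4: -5.0501·0.1965 − -5.6305·4.5487 = +24.6190 (running +92.9295)
  i=5: -5.6305·-3.4162 − -3.4737·0.1965 = +19.9179 (running +112.8474)
  i=6: -3.4737·-3.2873 − 1.0679·-3.4162 = +15.0672 (running +127.9147)
  i=7: 1.0679·-1.9560 − 2.7437·-3.2873 = +6.9303 (running +134.8449)
  i=8: 2.7437·2.5626 − 5.3468·-1.9560 = +17.4890 (running +152.3339)
Area = |Σ|/2 = |152.3339|/2 = 76.1670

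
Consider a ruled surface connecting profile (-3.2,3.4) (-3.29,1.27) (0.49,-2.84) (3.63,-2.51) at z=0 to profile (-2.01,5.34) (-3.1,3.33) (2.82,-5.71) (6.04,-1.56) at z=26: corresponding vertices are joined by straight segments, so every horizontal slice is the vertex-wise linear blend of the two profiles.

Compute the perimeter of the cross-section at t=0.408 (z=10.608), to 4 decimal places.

Cross-section at t=0.408: each vertex is (1-t)·p0[i] + t·p1[i].
  v1: (1-0.408)·(-3.2,3.4) + 0.408·(-2.01,5.34) = (-2.7145,4.1915)
  v2: (1-0.408)·(-3.29,1.27) + 0.408·(-3.1,3.33) = (-3.2125,2.1105)
  v3: (1-0.408)·(0.49,-2.84) + 0.408·(2.82,-5.71) = (1.4406,-4.0110)
  v4: (1-0.408)·(3.63,-2.51) + 0.408·(6.04,-1.56) = (4.6133,-2.1224)
Perimeter = Σ |v_{i+1} − v_i|:
  edge 1→2: √(-0.4980² + -2.0810²) = 2.1398 (running 2.1398)
  edge 2→3: √(4.6531² + -6.1214²) = 7.6892 (running 9.8290)
  edge 3→4: √(3.1726² + 1.8886²) = 3.6922 (running 13.5212)
  edge 4→1: √(-7.3278² + 6.3139²) = 9.6727 (running 23.1939)
Perimeter = 23.1939

Perimeter at t=0.408: 23.1939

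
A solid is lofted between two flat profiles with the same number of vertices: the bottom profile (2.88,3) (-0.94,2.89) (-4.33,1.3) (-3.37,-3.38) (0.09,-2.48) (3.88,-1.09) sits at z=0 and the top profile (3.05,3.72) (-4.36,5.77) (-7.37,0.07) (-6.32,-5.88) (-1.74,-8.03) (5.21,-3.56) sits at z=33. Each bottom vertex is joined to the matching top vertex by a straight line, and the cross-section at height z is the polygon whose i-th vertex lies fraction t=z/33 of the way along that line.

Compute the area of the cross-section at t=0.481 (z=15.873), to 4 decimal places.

Area at t=0.481: 71.0832

Cross-section at t=0.481: each vertex is (1-t)·p0[i] + t·p1[i].
  v1: (1-0.481)·(2.88,3) + 0.481·(3.05,3.72) = (2.9618,3.3463)
  v2: (1-0.481)·(-0.94,2.89) + 0.481·(-4.36,5.77) = (-2.5850,4.2753)
  v3: (1-0.481)·(-4.33,1.3) + 0.481·(-7.37,0.07) = (-5.7922,0.7084)
  v4: (1-0.481)·(-3.37,-3.38) + 0.481·(-6.32,-5.88) = (-4.7889,-4.5825)
  v5: (1-0.481)·(0.09,-2.48) + 0.481·(-1.74,-8.03) = (-0.7902,-5.1495)
  v6: (1-0.481)·(3.88,-1.09) + 0.481·(5.21,-3.56) = (4.5197,-2.2781)
Shoelace sum Σ(x_i·y_{i+1} − x_{i+1}·y_i):
  i=1: 2.9618·4.2753 − -2.5850·3.3463 = +21.3127 (running +21.3127)
  i=2: -2.5850·0.7084 − -5.7922·4.2753 = +22.9323 (running +44.2450)
  i=3: -5.7922·-4.5825 − -4.7889·0.7084 = +29.9353 (running +74.1803)
  i=4: -4.7889·-5.1495 − -0.7902·-4.5825 = +21.0397 (running +95.2200)
  i=5: -0.7902·-2.2781 − 4.5197·-5.1495 = +25.0748 (running +120.2948)
  i=6: 4.5197·3.3463 − 2.9618·-2.2781 = +21.8716 (running +142.1664)
Area = |Σ|/2 = |142.1664|/2 = 71.0832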